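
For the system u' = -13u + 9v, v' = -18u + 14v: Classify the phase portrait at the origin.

saddle

A = [[-13,9],[-18,14]]; det(A-λI) = λ^2 - λ - 20.
λ = -4, 5: opposite signs.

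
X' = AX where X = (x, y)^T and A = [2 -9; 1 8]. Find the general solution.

Coefficient matrix A = [[2, -9], [1, 8]].
Characteristic polynomial det(A - λI) = λ^2 - 10λ + 25 = 0.
Single eigenvalue λ = 5 with algebraic multiplicity 2.
Eigenvector v = (-3,1); generalized eigenvector w with (A-λI)w=v is (1,0).
General solution: e^(5t)[C_1·v + C_2·(t·v + w)].

x(t) = -3C_1e^(5t) - 3C_2te^(5t) + C_2e^(5t), y(t) = C_1e^(5t) + C_2te^(5t)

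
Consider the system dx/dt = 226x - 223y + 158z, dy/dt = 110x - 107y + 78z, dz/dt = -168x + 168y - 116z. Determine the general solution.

x(t) = 9c_1e^(4t) + c_2e^(3t) - 4c_3e^(-4t), y(t) = 4c_1e^(4t) + c_2e^(3t) - 2c_3e^(-4t), z(t) = -7c_1e^(4t) + 3c_3e^(-4t)

Coefficient matrix A = [[226, -223, 158], [110, -107, 78], [-168, 168, -116]].
det(A - λI) = 0 gives eigenvalues λ = 4, 3, -4.
For λ=4: eigenvector (9,4,-7).
For λ=3: eigenvector (1,1,0).
For λ=-4: eigenvector (-4,-2,3).
General solution: c_1e^(4t)(9,4,-7) + c_2e^(3t)(1,1,0) + c_3e^(-4t)(-4,-2,3).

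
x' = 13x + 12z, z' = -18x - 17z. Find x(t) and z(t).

x(t) = K_1e^(t) - 2K_2e^(-5t), z(t) = -K_1e^(t) + 3K_2e^(-5t)

Coefficient matrix A = [[13, 12], [-18, -17]].
Characteristic polynomial det(A - λI) = λ^2 + 4λ - 5 = 0.
Eigenvalues λ = 1, -5.
For λ=1: (A-λI) row 1 is [12, 12], so an eigenvector is (1, -1).
For λ=-5: (A-λI) row 1 is [18, 12], so an eigenvector is (-2, 3).
General solution: K_1e^(t)(1,-1) + K_2e^(-5t)(-2,3).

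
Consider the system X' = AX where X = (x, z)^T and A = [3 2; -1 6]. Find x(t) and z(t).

Coefficient matrix A = [[3, 2], [-1, 6]].
Characteristic polynomial det(A - λI) = λ^2 - 9λ + 20 = 0.
Eigenvalues λ = 4, 5.
For λ=4: (A-λI) row 1 is [-1, 2], so an eigenvector is (2, 1).
For λ=5: (A-λI) row 1 is [-2, 2], so an eigenvector is (-1, -1).
General solution: K_1e^(4t)(2,1) + K_2e^(5t)(-1,-1).

x(t) = 2K_1e^(4t) - K_2e^(5t), z(t) = K_1e^(4t) - K_2e^(5t)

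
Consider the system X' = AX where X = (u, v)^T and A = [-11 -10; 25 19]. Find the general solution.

u(t) = c_1e^(4t)sin(5t) + c_1e^(4t)cos(5t) + c_2e^(4t)sin(5t) - c_2e^(4t)cos(5t), v(t) = -c_1e^(4t)sin(5t) - 2c_1e^(4t)cos(5t) - 2c_2e^(4t)sin(5t) + c_2e^(4t)cos(5t)

Coefficient matrix A = [[-11, -10], [25, 19]].
Characteristic polynomial det(A - λI) = λ^2 - 8λ + 41 = 0.
Eigenvalues λ = 4 ± 5i (complex conjugate pair).
For λ=4+5i: an eigenvector is (1,-2) - i(1,-1) = (1 - i, -2 + i).
A real fundamental pair from Re and Im of e^((4+5i)t)v: X_1 = e^(4t)(cos(5t)·(1,-2) + sin(5t)·(1,-1)), X_2 = e^(4t)(sin(5t)·(1,-2) - cos(5t)·(1,-1)).
General solution: c_1X_1 + c_2X_2.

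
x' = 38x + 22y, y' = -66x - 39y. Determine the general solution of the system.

x(t) = -2C_1e^(5t) - C_2e^(-6t), y(t) = 3C_1e^(5t) + 2C_2e^(-6t)

Coefficient matrix A = [[38, 22], [-66, -39]].
Characteristic polynomial det(A - λI) = λ^2 + λ - 30 = 0.
Eigenvalues λ = 5, -6.
For λ=5: (A-λI) row 1 is [33, 22], so an eigenvector is (-2, 3).
For λ=-6: (A-λI) row 1 is [44, 22], so an eigenvector is (-1, 2).
General solution: C_1e^(5t)(-2,3) + C_2e^(-6t)(-1,2).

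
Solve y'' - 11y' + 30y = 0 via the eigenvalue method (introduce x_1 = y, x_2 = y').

Let x_1 = y, x_2 = y'. Then x_1' = x_2 and x_2' = -30x_1 + 11x_2.
A = [[0,1],[-30,11]]; det(A-λI) = λ^2 - 11λ + 30.
Eigenvalues λ = 5, 6 with eigenvectors (1,5), (1,6).

y(t) = c_1e^(5t) + c_2e^(6t)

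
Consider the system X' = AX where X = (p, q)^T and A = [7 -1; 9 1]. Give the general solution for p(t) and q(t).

Coefficient matrix A = [[7, -1], [9, 1]].
Characteristic polynomial det(A - λI) = λ^2 - 8λ + 16 = 0.
Single eigenvalue λ = 4 with algebraic multiplicity 2.
Eigenvector v = (-1,-3); generalized eigenvector w with (A-λI)w=v is (-1,-2).
General solution: e^(4t)[C_1·v + C_2·(t·v + w)].

p(t) = -C_1e^(4t) - C_2te^(4t) - C_2e^(4t), q(t) = -3C_1e^(4t) - 3C_2te^(4t) - 2C_2e^(4t)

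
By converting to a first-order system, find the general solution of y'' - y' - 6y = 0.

y(t) = K_1e^(3t) + K_2e^(-2t)

Let x_1 = y, x_2 = y'. Then x_1' = x_2 and x_2' = 6x_1 + x_2.
A = [[0,1],[6,1]]; det(A-λI) = λ^2 - λ - 6.
Eigenvalues λ = 3, -2 with eigenvectors (1,3), (1,-2).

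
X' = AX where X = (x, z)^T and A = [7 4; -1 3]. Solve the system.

Coefficient matrix A = [[7, 4], [-1, 3]].
Characteristic polynomial det(A - λI) = λ^2 - 10λ + 25 = 0.
Single eigenvalue λ = 5 with algebraic multiplicity 2.
Eigenvector v = (-2,1); generalized eigenvector w with (A-λI)w=v is (1,-1).
General solution: e^(5t)[C_1·v + C_2·(t·v + w)].

x(t) = -2C_1e^(5t) - 2C_2te^(5t) + C_2e^(5t), z(t) = C_1e^(5t) + C_2te^(5t) - C_2e^(5t)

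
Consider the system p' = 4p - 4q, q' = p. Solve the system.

p(t) = 2C_1e^(2t) + 2C_2te^(2t) + 3C_2e^(2t), q(t) = C_1e^(2t) + C_2te^(2t) + C_2e^(2t)

Coefficient matrix A = [[4, -4], [1, 0]].
Characteristic polynomial det(A - λI) = λ^2 - 4λ + 4 = 0.
Single eigenvalue λ = 2 with algebraic multiplicity 2.
Eigenvector v = (2,1); generalized eigenvector w with (A-λI)w=v is (3,1).
General solution: e^(2t)[C_1·v + C_2·(t·v + w)].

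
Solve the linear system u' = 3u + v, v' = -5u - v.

Coefficient matrix A = [[3, 1], [-5, -1]].
Characteristic polynomial det(A - λI) = λ^2 - 2λ + 2 = 0.
Eigenvalues λ = 1 ± i (complex conjugate pair).
For λ=1+i: an eigenvector is (0,-1) - i(-1,2) = (0 + i, -1 - 2i).
A real fundamental pair from Re and Im of e^((1+i)t)v: X_1 = e^(t)(cos(t)·(0,-1) + sin(t)·(-1,2)), X_2 = e^(t)(sin(t)·(0,-1) - cos(t)·(-1,2)).
General solution: K_1X_1 + K_2X_2.

u(t) = -K_1e^(t)sin(t) + K_2e^(t)cos(t), v(t) = 2K_1e^(t)sin(t) - K_1e^(t)cos(t) - K_2e^(t)sin(t) - 2K_2e^(t)cos(t)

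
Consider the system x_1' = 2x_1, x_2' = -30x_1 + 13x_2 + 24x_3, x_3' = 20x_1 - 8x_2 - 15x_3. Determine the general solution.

x_1(t) = c_1e^(2t), x_2(t) = -6c_1e^(2t) - 3c_2e^(-3t) - 2c_3e^(t), x_3(t) = 4c_1e^(2t) + 2c_2e^(-3t) + c_3e^(t)

Coefficient matrix A = [[2, 0, 0], [-30, 13, 24], [20, -8, -15]].
det(A - λI) = 0 gives eigenvalues λ = 2, -3, 1.
For λ=2: eigenvector (1,-6,4).
For λ=-3: eigenvector (0,-3,2).
For λ=1: eigenvector (0,-2,1).
General solution: c_1e^(2t)(1,-6,4) + c_2e^(-3t)(0,-3,2) + c_3e^(t)(0,-2,1).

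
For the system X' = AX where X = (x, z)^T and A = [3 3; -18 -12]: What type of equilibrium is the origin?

stable node

A = [[3,3],[-18,-12]]; det(A-λI) = λ^2 + 9λ + 18.
λ = -6, -3: both negative.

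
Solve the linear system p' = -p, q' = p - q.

Coefficient matrix A = [[-1, 0], [1, -1]].
Characteristic polynomial det(A - λI) = λ^2 + 2λ + 1 = 0.
Single eigenvalue λ = -1 with algebraic multiplicity 2.
Eigenvector v = (0,-1); generalized eigenvector w with (A-λI)w=v is (-1,-3).
General solution: e^(-t)[K_1·v + K_2·(t·v + w)].

p(t) = -K_2e^(-t), q(t) = -K_1e^(-t) - K_2te^(-t) - 3K_2e^(-t)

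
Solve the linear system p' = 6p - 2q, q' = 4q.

Coefficient matrix A = [[6, -2], [0, 4]].
Characteristic polynomial det(A - λI) = λ^2 - 10λ + 24 = 0.
Eigenvalues λ = 6, 4.
For λ=6: (A-λI) row 1 is [0, -2], so an eigenvector is (-1, 0).
For λ=4: (A-λI) row 1 is [2, -2], so an eigenvector is (1, 1).
General solution: c_1e^(6t)(-1,0) + c_2e^(4t)(1,1).

p(t) = -c_1e^(6t) + c_2e^(4t), q(t) = c_2e^(4t)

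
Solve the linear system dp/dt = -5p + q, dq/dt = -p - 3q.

Coefficient matrix A = [[-5, 1], [-1, -3]].
Characteristic polynomial det(A - λI) = λ^2 + 8λ + 16 = 0.
Single eigenvalue λ = -4 with algebraic multiplicity 2.
Eigenvector v = (1,1); generalized eigenvector w with (A-λI)w=v is (-2,-1).
General solution: e^(-4t)[C_1·v + C_2·(t·v + w)].

p(t) = C_1e^(-4t) + C_2te^(-4t) - 2C_2e^(-4t), q(t) = C_1e^(-4t) + C_2te^(-4t) - C_2e^(-4t)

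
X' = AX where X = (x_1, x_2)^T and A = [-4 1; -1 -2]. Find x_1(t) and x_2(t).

Coefficient matrix A = [[-4, 1], [-1, -2]].
Characteristic polynomial det(A - λI) = λ^2 + 6λ + 9 = 0.
Single eigenvalue λ = -3 with algebraic multiplicity 2.
Eigenvector v = (-1,-1); generalized eigenvector w with (A-λI)w=v is (3,2).
General solution: e^(-3t)[K_1·v + K_2·(t·v + w)].

x_1(t) = -K_1e^(-3t) - K_2te^(-3t) + 3K_2e^(-3t), x_2(t) = -K_1e^(-3t) - K_2te^(-3t) + 2K_2e^(-3t)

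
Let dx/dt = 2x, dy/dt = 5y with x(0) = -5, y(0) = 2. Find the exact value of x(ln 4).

-80

A = [[2,0],[0,5]]; eigenvalues λ = 5, 2.
Eigenvectors: (0,1) for λ=5, (-1,0) for λ=2.
From the initial condition, c_1 = 2, c_2 = 5.
x(ln 4) = (2)(4^5)(0) + (5)(4^2)(-1) = -80.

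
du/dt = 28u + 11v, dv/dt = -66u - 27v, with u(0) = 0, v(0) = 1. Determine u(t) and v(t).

u(t) = e^(6t) - e^(-5t), v(t) = -2e^(6t) + 3e^(-5t)

Coefficient matrix A = [[28, 11], [-66, -27]].
Characteristic polynomial det(A - λI) = λ^2 - λ - 30 = 0.
Eigenvalues λ = 6, -5.
For λ=6: (A-λI) row 1 is [22, 11], so an eigenvector is (1, -2).
For λ=-5: (A-λI) row 1 is [33, 11], so an eigenvector is (1, -3).
General solution: C_1e^(6t)(1,-2) + C_2e^(-5t)(1,-3).
Applying u(0)=0, v(0)=1 gives C_1=1, C_2=-1.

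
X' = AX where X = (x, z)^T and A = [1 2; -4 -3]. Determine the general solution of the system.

x(t) = C_1e^(-t)cos(2t) + C_2e^(-t)sin(2t), z(t) = -C_1e^(-t)sin(2t) - C_1e^(-t)cos(2t) - C_2e^(-t)sin(2t) + C_2e^(-t)cos(2t)

Coefficient matrix A = [[1, 2], [-4, -3]].
Characteristic polynomial det(A - λI) = λ^2 + 2λ + 5 = 0.
Eigenvalues λ = -1 ± 2i (complex conjugate pair).
For λ=-1+2i: an eigenvector is (1,-1) - i(0,-1) = (1, -1 + i).
A real fundamental pair from Re and Im of e^((-1+2i)t)v: X_1 = e^(-t)(cos(2t)·(1,-1) + sin(2t)·(0,-1)), X_2 = e^(-t)(sin(2t)·(1,-1) - cos(2t)·(0,-1)).
General solution: C_1X_1 + C_2X_2.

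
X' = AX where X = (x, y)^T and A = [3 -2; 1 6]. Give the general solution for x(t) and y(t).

Coefficient matrix A = [[3, -2], [1, 6]].
Characteristic polynomial det(A - λI) = λ^2 - 9λ + 20 = 0.
Eigenvalues λ = 5, 4.
For λ=5: (A-λI) row 1 is [-2, -2], so an eigenvector is (-1, 1).
For λ=4: (A-λI) row 1 is [-1, -2], so an eigenvector is (-2, 1).
General solution: K_1e^(5t)(-1,1) + K_2e^(4t)(-2,1).

x(t) = -K_1e^(5t) - 2K_2e^(4t), y(t) = K_1e^(5t) + K_2e^(4t)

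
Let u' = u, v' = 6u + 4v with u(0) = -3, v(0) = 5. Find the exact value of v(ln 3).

A = [[1,0],[6,4]]; eigenvalues λ = 1, 4.
Eigenvectors: (-1,2) for λ=1, (0,-1) for λ=4.
From the initial condition, c_1 = 3, c_2 = 1.
v(ln 3) = (3)(3^1)(2) + (1)(3^4)(-1) = -63.

-63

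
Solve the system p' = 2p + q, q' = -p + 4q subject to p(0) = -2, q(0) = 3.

Coefficient matrix A = [[2, 1], [-1, 4]].
Characteristic polynomial det(A - λI) = λ^2 - 6λ + 9 = 0.
Single eigenvalue λ = 3 with algebraic multiplicity 2.
Eigenvector v = (1,1); generalized eigenvector w with (A-λI)w=v is (-1,0).
General solution: e^(3t)[c_1·v + c_2·(t·v + w)].
Applying p(0)=-2, q(0)=3 gives c_1=3, c_2=5.

p(t) = 5te^(3t) - 2e^(3t), q(t) = 5te^(3t) + 3e^(3t)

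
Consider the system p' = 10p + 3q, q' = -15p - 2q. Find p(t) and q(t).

p(t) = C_1e^(4t)cos(3t) + C_2e^(4t)sin(3t), q(t) = -C_1e^(4t)sin(3t) - 2C_1e^(4t)cos(3t) - 2C_2e^(4t)sin(3t) + C_2e^(4t)cos(3t)

Coefficient matrix A = [[10, 3], [-15, -2]].
Characteristic polynomial det(A - λI) = λ^2 - 8λ + 25 = 0.
Eigenvalues λ = 4 ± 3i (complex conjugate pair).
For λ=4+3i: an eigenvector is (1,-2) - i(0,-1) = (1, -2 + i).
A real fundamental pair from Re and Im of e^((4+3i)t)v: X_1 = e^(4t)(cos(3t)·(1,-2) + sin(3t)·(0,-1)), X_2 = e^(4t)(sin(3t)·(1,-2) - cos(3t)·(0,-1)).
General solution: C_1X_1 + C_2X_2.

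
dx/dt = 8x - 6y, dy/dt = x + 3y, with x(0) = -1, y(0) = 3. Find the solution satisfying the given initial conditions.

x(t) = -21e^(6t) + 20e^(5t), y(t) = -7e^(6t) + 10e^(5t)

Coefficient matrix A = [[8, -6], [1, 3]].
Characteristic polynomial det(A - λI) = λ^2 - 11λ + 30 = 0.
Eigenvalues λ = 5, 6.
For λ=5: (A-λI) row 1 is [3, -6], so an eigenvector is (2, 1).
For λ=6: (A-λI) row 1 is [2, -6], so an eigenvector is (-3, -1).
General solution: K_1e^(5t)(2,1) + K_2e^(6t)(-3,-1).
Applying x(0)=-1, y(0)=3 gives K_1=10, K_2=7.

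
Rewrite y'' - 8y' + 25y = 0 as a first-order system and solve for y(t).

y(t) = K_1e^(4t)cos(3t) + K_2e^(4t)sin(3t)

Let x_1 = y, x_2 = y'. Then x_1' = x_2 and x_2' = -25x_1 + 8x_2.
A = [[0,1],[-25,8]]; det(A-λI) = λ^2 - 8λ + 25.
Eigenvalues λ = 4 ± 3i.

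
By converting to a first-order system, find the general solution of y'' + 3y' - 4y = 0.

Let x_1 = y, x_2 = y'. Then x_1' = x_2 and x_2' = 4x_1 - 3x_2.
A = [[0,1],[4,-3]]; det(A-λI) = λ^2 + 3λ - 4.
Eigenvalues λ = -4, 1 with eigenvectors (1,-4), (1,1).

y(t) = c_1e^(-4t) + c_2e^(t)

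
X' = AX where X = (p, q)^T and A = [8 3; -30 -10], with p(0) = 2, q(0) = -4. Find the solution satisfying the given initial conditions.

p(t) = 2e^(-t)sin(3t) + 2e^(-t)cos(3t), q(t) = -8e^(-t)sin(3t) - 4e^(-t)cos(3t)

Coefficient matrix A = [[8, 3], [-30, -10]].
Characteristic polynomial det(A - λI) = λ^2 + 2λ + 10 = 0.
Eigenvalues λ = -1 ± 3i (complex conjugate pair).
For λ=-1+3i: an eigenvector is (0,1) - i(1,-3) = (0 - i, 1 + 3i).
A real fundamental pair from Re and Im of e^((-1+3i)t)v: X_1 = e^(-t)(cos(3t)·(0,1) + sin(3t)·(1,-3)), X_2 = e^(-t)(sin(3t)·(0,1) - cos(3t)·(1,-3)).
General solution: K_1X_1 + K_2X_2.
Applying p(0)=2, q(0)=-4 gives K_1=2, K_2=-2.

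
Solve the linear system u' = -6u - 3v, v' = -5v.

u(t) = K_1e^(-6t) - 3K_2e^(-5t), v(t) = K_2e^(-5t)

Coefficient matrix A = [[-6, -3], [0, -5]].
Characteristic polynomial det(A - λI) = λ^2 + 11λ + 30 = 0.
Eigenvalues λ = -6, -5.
For λ=-6: (A-λI) row 1 is [0, -3], so an eigenvector is (1, 0).
For λ=-5: (A-λI) row 1 is [-1, -3], so an eigenvector is (-3, 1).
General solution: K_1e^(-6t)(1,0) + K_2e^(-5t)(-3,1).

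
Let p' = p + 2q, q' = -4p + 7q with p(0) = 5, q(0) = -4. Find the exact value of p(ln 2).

A = [[1,2],[-4,7]]; eigenvalues λ = 5, 3.
Eigenvectors: (-1,-2) for λ=5, (-1,-1) for λ=3.
From the initial condition, c_1 = 9, c_2 = -14.
p(ln 2) = (9)(2^5)(-1) + (-14)(2^3)(-1) = -176.

-176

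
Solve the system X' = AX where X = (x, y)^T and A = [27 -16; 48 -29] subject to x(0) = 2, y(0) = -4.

Coefficient matrix A = [[27, -16], [48, -29]].
Characteristic polynomial det(A - λI) = λ^2 + 2λ - 15 = 0.
Eigenvalues λ = 3, -5.
For λ=3: (A-λI) row 1 is [24, -16], so an eigenvector is (2, 3).
For λ=-5: (A-λI) row 1 is [32, -16], so an eigenvector is (1, 2).
General solution: K_1e^(3t)(2,3) + K_2e^(-5t)(1,2).
Applying x(0)=2, y(0)=-4 gives K_1=8, K_2=-14.

x(t) = 16e^(3t) - 14e^(-5t), y(t) = 24e^(3t) - 28e^(-5t)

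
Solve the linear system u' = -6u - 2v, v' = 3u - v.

u(t) = 2K_1e^(-3t) - K_2e^(-4t), v(t) = -3K_1e^(-3t) + K_2e^(-4t)

Coefficient matrix A = [[-6, -2], [3, -1]].
Characteristic polynomial det(A - λI) = λ^2 + 7λ + 12 = 0.
Eigenvalues λ = -3, -4.
For λ=-3: (A-λI) row 1 is [-3, -2], so an eigenvector is (2, -3).
For λ=-4: (A-λI) row 1 is [-2, -2], so an eigenvector is (-1, 1).
General solution: K_1e^(-3t)(2,-3) + K_2e^(-4t)(-1,1).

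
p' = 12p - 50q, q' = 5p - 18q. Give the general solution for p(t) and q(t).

p(t) = -3c_1e^(-3t)sin(5t) - c_1e^(-3t)cos(5t) - c_2e^(-3t)sin(5t) + 3c_2e^(-3t)cos(5t), q(t) = -c_1e^(-3t)sin(5t) + c_2e^(-3t)cos(5t)

Coefficient matrix A = [[12, -50], [5, -18]].
Characteristic polynomial det(A - λI) = λ^2 + 6λ + 34 = 0.
Eigenvalues λ = -3 ± 5i (complex conjugate pair).
For λ=-3+5i: an eigenvector is (-1,0) - i(-3,-1) = (-1 + 3i, 0 + i).
A real fundamental pair from Re and Im of e^((-3+5i)t)v: X_1 = e^(-3t)(cos(5t)·(-1,0) + sin(5t)·(-3,-1)), X_2 = e^(-3t)(sin(5t)·(-1,0) - cos(5t)·(-3,-1)).
General solution: c_1X_1 + c_2X_2.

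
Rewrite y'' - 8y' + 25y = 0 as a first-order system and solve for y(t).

y(t) = C_1e^(4t)cos(3t) + C_2e^(4t)sin(3t)

Let x_1 = y, x_2 = y'. Then x_1' = x_2 and x_2' = -25x_1 + 8x_2.
A = [[0,1],[-25,8]]; det(A-λI) = λ^2 - 8λ + 25.
Eigenvalues λ = 4 ± 3i.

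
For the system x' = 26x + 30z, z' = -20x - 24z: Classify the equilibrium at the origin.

saddle

A = [[26,30],[-20,-24]]; det(A-λI) = λ^2 - 2λ - 24.
λ = -4, 6: opposite signs.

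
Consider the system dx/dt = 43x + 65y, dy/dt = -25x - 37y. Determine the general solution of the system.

Coefficient matrix A = [[43, 65], [-25, -37]].
Characteristic polynomial det(A - λI) = λ^2 - 6λ + 34 = 0.
Eigenvalues λ = 3 ± 5i (complex conjugate pair).
For λ=3+5i: an eigenvector is (-2,1) - i(-3,2) = (-2 + 3i, 1 - 2i).
A real fundamental pair from Re and Im of e^((3+5i)t)v: X_1 = e^(3t)(cos(5t)·(-2,1) + sin(5t)·(-3,2)), X_2 = e^(3t)(sin(5t)·(-2,1) - cos(5t)·(-3,2)).
General solution: K_1X_1 + K_2X_2.

x(t) = -3K_1e^(3t)sin(5t) - 2K_1e^(3t)cos(5t) - 2K_2e^(3t)sin(5t) + 3K_2e^(3t)cos(5t), y(t) = 2K_1e^(3t)sin(5t) + K_1e^(3t)cos(5t) + K_2e^(3t)sin(5t) - 2K_2e^(3t)cos(5t)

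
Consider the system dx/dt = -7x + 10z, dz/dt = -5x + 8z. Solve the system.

Coefficient matrix A = [[-7, 10], [-5, 8]].
Characteristic polynomial det(A - λI) = λ^2 - λ - 6 = 0.
Eigenvalues λ = -2, 3.
For λ=-2: (A-λI) row 1 is [-5, 10], so an eigenvector is (2, 1).
For λ=3: (A-λI) row 1 is [-10, 10], so an eigenvector is (-1, -1).
General solution: C_1e^(-2t)(2,1) + C_2e^(3t)(-1,-1).

x(t) = 2C_1e^(-2t) - C_2e^(3t), z(t) = C_1e^(-2t) - C_2e^(3t)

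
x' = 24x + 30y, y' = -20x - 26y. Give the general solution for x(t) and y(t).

Coefficient matrix A = [[24, 30], [-20, -26]].
Characteristic polynomial det(A - λI) = λ^2 + 2λ - 24 = 0.
Eigenvalues λ = 4, -6.
For λ=4: (A-λI) row 1 is [20, 30], so an eigenvector is (3, -2).
For λ=-6: (A-λI) row 1 is [30, 30], so an eigenvector is (-1, 1).
General solution: c_1e^(4t)(3,-2) + c_2e^(-6t)(-1,1).

x(t) = 3c_1e^(4t) - c_2e^(-6t), y(t) = -2c_1e^(4t) + c_2e^(-6t)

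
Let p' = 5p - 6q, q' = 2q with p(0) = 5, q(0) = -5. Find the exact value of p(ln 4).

15200

A = [[5,-6],[0,2]]; eigenvalues λ = 2, 5.
Eigenvectors: (2,1) for λ=2, (-1,0) for λ=5.
From the initial condition, c_1 = -5, c_2 = -15.
p(ln 4) = (-5)(4^2)(2) + (-15)(4^5)(-1) = 15200.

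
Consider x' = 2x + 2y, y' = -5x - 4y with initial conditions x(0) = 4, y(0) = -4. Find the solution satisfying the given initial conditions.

Coefficient matrix A = [[2, 2], [-5, -4]].
Characteristic polynomial det(A - λI) = λ^2 + 2λ + 2 = 0.
Eigenvalues λ = -1 ± i (complex conjugate pair).
For λ=-1+i: an eigenvector is (1,-1) - i(1,-2) = (1 - i, -1 + 2i).
A real fundamental pair from Re and Im of e^((-1+i)t)v: X_1 = e^(-t)(cos(t)·(1,-1) + sin(t)·(1,-2)), X_2 = e^(-t)(sin(t)·(1,-1) - cos(t)·(1,-2)).
General solution: C_1X_1 + C_2X_2.
Applying x(0)=4, y(0)=-4 gives C_1=4, C_2=0.

x(t) = 4e^(-t)sin(t) + 4e^(-t)cos(t), y(t) = -8e^(-t)sin(t) - 4e^(-t)cos(t)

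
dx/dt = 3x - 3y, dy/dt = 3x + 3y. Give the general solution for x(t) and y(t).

Coefficient matrix A = [[3, -3], [3, 3]].
Characteristic polynomial det(A - λI) = λ^2 - 6λ + 18 = 0.
Eigenvalues λ = 3 ± 3i (complex conjugate pair).
For λ=3+3i: an eigenvector is (0,-1) - i(1,0) = (0 - i, -1).
A real fundamental pair from Re and Im of e^((3+3i)t)v: X_1 = e^(3t)(cos(3t)·(0,-1) + sin(3t)·(1,0)), X_2 = e^(3t)(sin(3t)·(0,-1) - cos(3t)·(1,0)).
General solution: c_1X_1 + c_2X_2.

x(t) = c_1e^(3t)sin(3t) - c_2e^(3t)cos(3t), y(t) = -c_1e^(3t)cos(3t) - c_2e^(3t)sin(3t)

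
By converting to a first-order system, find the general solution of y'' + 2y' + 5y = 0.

Let x_1 = y, x_2 = y'. Then x_1' = x_2 and x_2' = -5x_1 - 2x_2.
A = [[0,1],[-5,-2]]; det(A-λI) = λ^2 + 2λ + 5.
Eigenvalues λ = -1 ± 2i.

y(t) = c_1e^(-t)cos(2t) + c_2e^(-t)sin(2t)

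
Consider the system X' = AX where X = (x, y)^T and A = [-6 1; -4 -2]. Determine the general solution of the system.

Coefficient matrix A = [[-6, 1], [-4, -2]].
Characteristic polynomial det(A - λI) = λ^2 + 8λ + 16 = 0.
Single eigenvalue λ = -4 with algebraic multiplicity 2.
Eigenvector v = (1,2); generalized eigenvector w with (A-λI)w=v is (0,1).
General solution: e^(-4t)[K_1·v + K_2·(t·v + w)].

x(t) = K_1e^(-4t) + K_2te^(-4t), y(t) = 2K_1e^(-4t) + 2K_2te^(-4t) + K_2e^(-4t)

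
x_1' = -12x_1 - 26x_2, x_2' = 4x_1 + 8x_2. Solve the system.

x_1(t) = -2K_1e^(-2t)sin(2t) + 3K_1e^(-2t)cos(2t) + 3K_2e^(-2t)sin(2t) + 2K_2e^(-2t)cos(2t), x_2(t) = K_1e^(-2t)sin(2t) - K_1e^(-2t)cos(2t) - K_2e^(-2t)sin(2t) - K_2e^(-2t)cos(2t)

Coefficient matrix A = [[-12, -26], [4, 8]].
Characteristic polynomial det(A - λI) = λ^2 + 4λ + 8 = 0.
Eigenvalues λ = -2 ± 2i (complex conjugate pair).
For λ=-2+2i: an eigenvector is (3,-1) - i(-2,1) = (3 + 2i, -1 - i).
A real fundamental pair from Re and Im of e^((-2+2i)t)v: X_1 = e^(-2t)(cos(2t)·(3,-1) + sin(2t)·(-2,1)), X_2 = e^(-2t)(sin(2t)·(3,-1) - cos(2t)·(-2,1)).
General solution: K_1X_1 + K_2X_2.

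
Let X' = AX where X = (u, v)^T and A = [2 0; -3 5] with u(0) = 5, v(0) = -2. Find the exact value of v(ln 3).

A = [[2,0],[-3,5]]; eigenvalues λ = 2, 5.
Eigenvectors: (1,1) for λ=2, (0,-1) for λ=5.
From the initial condition, c_1 = 5, c_2 = 7.
v(ln 3) = (5)(3^2)(1) + (7)(3^5)(-1) = -1656.

-1656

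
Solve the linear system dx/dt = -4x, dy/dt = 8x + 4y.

Coefficient matrix A = [[-4, 0], [8, 4]].
Characteristic polynomial det(A - λI) = λ^2 - 16 = 0.
Eigenvalues λ = 4, -4.
For λ=4: (A-λI) row 1 is [-8, 0], so an eigenvector is (0, -1).
For λ=-4: (A-λI) row 2 is [8, 8], so an eigenvector is (1, -1).
General solution: c_1e^(4t)(0,-1) + c_2e^(-4t)(1,-1).

x(t) = c_2e^(-4t), y(t) = -c_1e^(4t) - c_2e^(-4t)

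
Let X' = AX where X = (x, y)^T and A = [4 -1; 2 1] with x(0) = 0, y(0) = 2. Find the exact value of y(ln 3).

-18

A = [[4,-1],[2,1]]; eigenvalues λ = 3, 2.
Eigenvectors: (1,1) for λ=3, (1,2) for λ=2.
From the initial condition, c_1 = -2, c_2 = 2.
y(ln 3) = (-2)(3^3)(1) + (2)(3^2)(2) = -18.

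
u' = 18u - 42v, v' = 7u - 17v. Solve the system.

u(t) = 2K_1e^(-3t) + 3K_2e^(4t), v(t) = K_1e^(-3t) + K_2e^(4t)

Coefficient matrix A = [[18, -42], [7, -17]].
Characteristic polynomial det(A - λI) = λ^2 - λ - 12 = 0.
Eigenvalues λ = -3, 4.
For λ=-3: (A-λI) row 1 is [21, -42], so an eigenvector is (2, 1).
For λ=4: (A-λI) row 1 is [14, -42], so an eigenvector is (3, 1).
General solution: K_1e^(-3t)(2,1) + K_2e^(4t)(3,1).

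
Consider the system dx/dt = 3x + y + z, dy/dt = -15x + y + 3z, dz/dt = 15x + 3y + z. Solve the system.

Coefficient matrix A = [[3, 1, 1], [-15, 1, 3], [15, 3, 1]].
det(A - λI) = 0 gives eigenvalues λ = 3, -2, 4.
For λ=3: eigenvector (1,-3,3).
For λ=-2: eigenvector (0,1,-1).
For λ=4: eigenvector (1,-2,3).
General solution: c_1e^(3t)(1,-3,3) + c_2e^(-2t)(0,1,-1) + c_3e^(4t)(1,-2,3).

x(t) = c_1e^(3t) + c_3e^(4t), y(t) = -3c_1e^(3t) + c_2e^(-2t) - 2c_3e^(4t), z(t) = 3c_1e^(3t) - c_2e^(-2t) + 3c_3e^(4t)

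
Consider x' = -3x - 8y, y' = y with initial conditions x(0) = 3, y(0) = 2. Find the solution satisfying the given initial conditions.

x(t) = -4e^(t) + 7e^(-3t), y(t) = 2e^(t)

Coefficient matrix A = [[-3, -8], [0, 1]].
Characteristic polynomial det(A - λI) = λ^2 + 2λ - 3 = 0.
Eigenvalues λ = 1, -3.
For λ=1: (A-λI) row 1 is [-4, -8], so an eigenvector is (-2, 1).
For λ=-3: (A-λI) row 1 is [0, -8], so an eigenvector is (-1, 0).
General solution: c_1e^(t)(-2,1) + c_2e^(-3t)(-1,0).
Applying x(0)=3, y(0)=2 gives c_1=2, c_2=-7.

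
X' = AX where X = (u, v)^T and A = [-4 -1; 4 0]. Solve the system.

Coefficient matrix A = [[-4, -1], [4, 0]].
Characteristic polynomial det(A - λI) = λ^2 + 4λ + 4 = 0.
Single eigenvalue λ = -2 with algebraic multiplicity 2.
Eigenvector v = (-1,2); generalized eigenvector w with (A-λI)w=v is (2,-3).
General solution: e^(-2t)[K_1·v + K_2·(t·v + w)].

u(t) = -K_1e^(-2t) - K_2te^(-2t) + 2K_2e^(-2t), v(t) = 2K_1e^(-2t) + 2K_2te^(-2t) - 3K_2e^(-2t)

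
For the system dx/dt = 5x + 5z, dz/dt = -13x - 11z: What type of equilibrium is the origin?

A = [[5,5],[-13,-11]]; det(A-λI) = λ^2 + 6λ + 10.
λ = -3 ± i: negative real part.

stable spiral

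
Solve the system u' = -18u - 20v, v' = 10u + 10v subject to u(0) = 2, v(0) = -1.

Coefficient matrix A = [[-18, -20], [10, 10]].
Characteristic polynomial det(A - λI) = λ^2 + 8λ + 20 = 0.
Eigenvalues λ = -4 ± 2i (complex conjugate pair).
For λ=-4+2i: an eigenvector is (3,-2) - i(-1,1) = (3 + i, -2 - i).
A real fundamental pair from Re and Im of e^((-4+2i)t)v: X_1 = e^(-4t)(cos(2t)·(3,-2) + sin(2t)·(-1,1)), X_2 = e^(-4t)(sin(2t)·(3,-2) - cos(2t)·(-1,1)).
General solution: K_1X_1 + K_2X_2.
Applying u(0)=2, v(0)=-1 gives K_1=1, K_2=-1.

u(t) = -4e^(-4t)sin(2t) + 2e^(-4t)cos(2t), v(t) = 3e^(-4t)sin(2t) - e^(-4t)cos(2t)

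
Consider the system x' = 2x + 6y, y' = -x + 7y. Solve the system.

Coefficient matrix A = [[2, 6], [-1, 7]].
Characteristic polynomial det(A - λI) = λ^2 - 9λ + 20 = 0.
Eigenvalues λ = 4, 5.
For λ=4: (A-λI) row 1 is [-2, 6], so an eigenvector is (-3, -1).
For λ=5: (A-λI) row 1 is [-3, 6], so an eigenvector is (2, 1).
General solution: K_1e^(4t)(-3,-1) + K_2e^(5t)(2,1).

x(t) = -3K_1e^(4t) + 2K_2e^(5t), y(t) = -K_1e^(4t) + K_2e^(5t)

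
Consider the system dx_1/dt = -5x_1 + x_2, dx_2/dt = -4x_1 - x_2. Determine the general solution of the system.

x_1(t) = -c_1e^(-3t) - c_2te^(-3t) - c_2e^(-3t), x_2(t) = -2c_1e^(-3t) - 2c_2te^(-3t) - 3c_2e^(-3t)

Coefficient matrix A = [[-5, 1], [-4, -1]].
Characteristic polynomial det(A - λI) = λ^2 + 6λ + 9 = 0.
Single eigenvalue λ = -3 with algebraic multiplicity 2.
Eigenvector v = (-1,-2); generalized eigenvector w with (A-λI)w=v is (-1,-3).
General solution: e^(-3t)[c_1·v + c_2·(t·v + w)].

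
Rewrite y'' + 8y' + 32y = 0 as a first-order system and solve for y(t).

y(t) = c_1e^(-4t)cos(4t) + c_2e^(-4t)sin(4t)

Let x_1 = y, x_2 = y'. Then x_1' = x_2 and x_2' = -32x_1 - 8x_2.
A = [[0,1],[-32,-8]]; det(A-λI) = λ^2 + 8λ + 32.
Eigenvalues λ = -4 ± 4i.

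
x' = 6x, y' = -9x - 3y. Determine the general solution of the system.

x(t) = -C_2e^(6t), y(t) = C_1e^(-3t) + C_2e^(6t)

Coefficient matrix A = [[6, 0], [-9, -3]].
Characteristic polynomial det(A - λI) = λ^2 - 3λ - 18 = 0.
Eigenvalues λ = -3, 6.
For λ=-3: (A-λI) row 1 is [9, 0], so an eigenvector is (0, 1).
For λ=6: (A-λI) row 2 is [-9, -9], so an eigenvector is (-1, 1).
General solution: C_1e^(-3t)(0,1) + C_2e^(6t)(-1,1).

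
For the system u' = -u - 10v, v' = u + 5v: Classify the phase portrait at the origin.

unstable spiral

A = [[-1,-10],[1,5]]; det(A-λI) = λ^2 - 4λ + 5.
λ = 2 ± i: positive real part.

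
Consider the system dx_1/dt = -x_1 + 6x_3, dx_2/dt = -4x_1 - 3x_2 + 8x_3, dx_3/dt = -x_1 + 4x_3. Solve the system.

Coefficient matrix A = [[-1, 0, 6], [-4, -3, 8], [-1, 0, 4]].
det(A - λI) = 0 gives eigenvalues λ = 1, -3, 2.
For λ=1: eigenvector (3,-1,1).
For λ=-3: eigenvector (0,1,0).
For λ=2: eigenvector (2,0,1).
General solution: c_1e^(t)(3,-1,1) + c_2e^(-3t)(0,1,0) + c_3e^(2t)(2,0,1).

x_1(t) = 3c_1e^(t) + 2c_3e^(2t), x_2(t) = -c_1e^(t) + c_2e^(-3t), x_3(t) = c_1e^(t) + c_3e^(2t)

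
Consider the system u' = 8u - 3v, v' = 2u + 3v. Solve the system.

Coefficient matrix A = [[8, -3], [2, 3]].
Characteristic polynomial det(A - λI) = λ^2 - 11λ + 30 = 0.
Eigenvalues λ = 5, 6.
For λ=5: (A-λI) row 1 is [3, -3], so an eigenvector is (1, 1).
For λ=6: (A-λI) row 1 is [2, -3], so an eigenvector is (3, 2).
General solution: K_1e^(5t)(1,1) + K_2e^(6t)(3,2).

u(t) = K_1e^(5t) + 3K_2e^(6t), v(t) = K_1e^(5t) + 2K_2e^(6t)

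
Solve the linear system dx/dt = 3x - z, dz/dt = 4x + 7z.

x(t) = -K_1e^(5t) - K_2te^(5t), z(t) = 2K_1e^(5t) + 2K_2te^(5t) + K_2e^(5t)

Coefficient matrix A = [[3, -1], [4, 7]].
Characteristic polynomial det(A - λI) = λ^2 - 10λ + 25 = 0.
Single eigenvalue λ = 5 with algebraic multiplicity 2.
Eigenvector v = (-1,2); generalized eigenvector w with (A-λI)w=v is (0,1).
General solution: e^(5t)[K_1·v + K_2·(t·v + w)].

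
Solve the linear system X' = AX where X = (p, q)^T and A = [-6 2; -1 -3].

Coefficient matrix A = [[-6, 2], [-1, -3]].
Characteristic polynomial det(A - λI) = λ^2 + 9λ + 20 = 0.
Eigenvalues λ = -4, -5.
For λ=-4: (A-λI) row 1 is [-2, 2], so an eigenvector is (-1, -1).
For λ=-5: (A-λI) row 1 is [-1, 2], so an eigenvector is (-2, -1).
General solution: c_1e^(-4t)(-1,-1) + c_2e^(-5t)(-2,-1).

p(t) = -c_1e^(-4t) - 2c_2e^(-5t), q(t) = -c_1e^(-4t) - c_2e^(-5t)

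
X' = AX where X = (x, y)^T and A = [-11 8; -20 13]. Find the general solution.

Coefficient matrix A = [[-11, 8], [-20, 13]].
Characteristic polynomial det(A - λI) = λ^2 - 2λ + 17 = 0.
Eigenvalues λ = 1 ± 4i (complex conjugate pair).
For λ=1+4i: an eigenvector is (-1,-2) - i(-1,-1) = (-1 + i, -2 + i).
A real fundamental pair from Re and Im of e^((1+4i)t)v: X_1 = e^(t)(cos(4t)·(-1,-2) + sin(4t)·(-1,-1)), X_2 = e^(t)(sin(4t)·(-1,-2) - cos(4t)·(-1,-1)).
General solution: K_1X_1 + K_2X_2.

x(t) = -K_1e^(t)sin(4t) - K_1e^(t)cos(4t) - K_2e^(t)sin(4t) + K_2e^(t)cos(4t), y(t) = -K_1e^(t)sin(4t) - 2K_1e^(t)cos(4t) - 2K_2e^(t)sin(4t) + K_2e^(t)cos(4t)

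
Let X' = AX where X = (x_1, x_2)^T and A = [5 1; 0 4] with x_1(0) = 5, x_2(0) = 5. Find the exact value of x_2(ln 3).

405

A = [[5,1],[0,4]]; eigenvalues λ = 4, 5.
Eigenvectors: (-1,1) for λ=4, (-1,0) for λ=5.
From the initial condition, c_1 = 5, c_2 = -10.
x_2(ln 3) = (5)(3^4)(1) + (-10)(3^5)(0) = 405.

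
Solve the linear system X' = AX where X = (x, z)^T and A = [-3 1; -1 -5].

x(t) = K_1e^(-4t) + K_2te^(-4t) + K_2e^(-4t), z(t) = -K_1e^(-4t) - K_2te^(-4t)

Coefficient matrix A = [[-3, 1], [-1, -5]].
Characteristic polynomial det(A - λI) = λ^2 + 8λ + 16 = 0.
Single eigenvalue λ = -4 with algebraic multiplicity 2.
Eigenvector v = (1,-1); generalized eigenvector w with (A-λI)w=v is (1,0).
General solution: e^(-4t)[K_1·v + K_2·(t·v + w)].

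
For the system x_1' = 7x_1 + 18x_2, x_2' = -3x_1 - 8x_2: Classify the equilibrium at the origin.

saddle

A = [[7,18],[-3,-8]]; det(A-λI) = λ^2 + λ - 2.
λ = -2, 1: opposite signs.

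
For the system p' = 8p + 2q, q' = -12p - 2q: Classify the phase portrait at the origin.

A = [[8,2],[-12,-2]]; det(A-λI) = λ^2 - 6λ + 8.
λ = 2, 4: both positive.

unstable node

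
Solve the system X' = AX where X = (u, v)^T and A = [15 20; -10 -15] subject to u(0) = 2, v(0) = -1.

Coefficient matrix A = [[15, 20], [-10, -15]].
Characteristic polynomial det(A - λI) = λ^2 - 25 = 0.
Eigenvalues λ = 5, -5.
For λ=5: (A-λI) row 1 is [10, 20], so an eigenvector is (-2, 1).
For λ=-5: (A-λI) row 1 is [20, 20], so an eigenvector is (-1, 1).
General solution: c_1e^(5t)(-2,1) + c_2e^(-5t)(-1,1).
Applying u(0)=2, v(0)=-1 gives c_1=-1, c_2=0.

u(t) = 2e^(5t), v(t) = -e^(5t)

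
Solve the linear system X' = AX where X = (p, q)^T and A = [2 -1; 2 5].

p(t) = -K_1e^(3t) - K_2e^(4t), q(t) = K_1e^(3t) + 2K_2e^(4t)

Coefficient matrix A = [[2, -1], [2, 5]].
Characteristic polynomial det(A - λI) = λ^2 - 7λ + 12 = 0.
Eigenvalues λ = 3, 4.
For λ=3: (A-λI) row 1 is [-1, -1], so an eigenvector is (-1, 1).
For λ=4: (A-λI) row 1 is [-2, -1], so an eigenvector is (-1, 2).
General solution: K_1e^(3t)(-1,1) + K_2e^(4t)(-1,2).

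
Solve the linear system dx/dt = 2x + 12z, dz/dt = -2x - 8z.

Coefficient matrix A = [[2, 12], [-2, -8]].
Characteristic polynomial det(A - λI) = λ^2 + 6λ + 8 = 0.
Eigenvalues λ = -4, -2.
For λ=-4: (A-λI) row 1 is [6, 12], so an eigenvector is (-2, 1).
For λ=-2: (A-λI) row 1 is [4, 12], so an eigenvector is (-3, 1).
General solution: K_1e^(-4t)(-2,1) + K_2e^(-2t)(-3,1).

x(t) = -2K_1e^(-4t) - 3K_2e^(-2t), z(t) = K_1e^(-4t) + K_2e^(-2t)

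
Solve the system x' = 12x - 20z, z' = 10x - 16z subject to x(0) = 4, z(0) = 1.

x(t) = 18e^(-2t)sin(2t) + 4e^(-2t)cos(2t), z(t) = 13e^(-2t)sin(2t) + e^(-2t)cos(2t)

Coefficient matrix A = [[12, -20], [10, -16]].
Characteristic polynomial det(A - λI) = λ^2 + 4λ + 8 = 0.
Eigenvalues λ = -2 ± 2i (complex conjugate pair).
For λ=-2+2i: an eigenvector is (1,1) - i(-3,-2) = (1 + 3i, 1 + 2i).
A real fundamental pair from Re and Im of e^((-2+2i)t)v: X_1 = e^(-2t)(cos(2t)·(1,1) + sin(2t)·(-3,-2)), X_2 = e^(-2t)(sin(2t)·(1,1) - cos(2t)·(-3,-2)).
General solution: K_1X_1 + K_2X_2.
Applying x(0)=4, z(0)=1 gives K_1=-5, K_2=3.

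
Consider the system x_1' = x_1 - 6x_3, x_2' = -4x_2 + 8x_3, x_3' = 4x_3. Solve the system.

x_1(t) = c_1e^(t) - 2c_3e^(4t), x_2(t) = -c_2e^(-4t) + c_3e^(4t), x_3(t) = c_3e^(4t)

Coefficient matrix A = [[1, 0, -6], [0, -4, 8], [0, 0, 4]].
det(A - λI) = 0 gives eigenvalues λ = 1, -4, 4.
For λ=1: eigenvector (1,0,0).
For λ=-4: eigenvector (0,-1,0).
For λ=4: eigenvector (-2,1,1).
General solution: c_1e^(t)(1,0,0) + c_2e^(-4t)(0,-1,0) + c_3e^(4t)(-2,1,1).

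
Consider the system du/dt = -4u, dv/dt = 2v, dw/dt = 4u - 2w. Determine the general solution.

Coefficient matrix A = [[-4, 0, 0], [0, 2, 0], [4, 0, -2]].
det(A - λI) = 0 gives eigenvalues λ = -4, 2, -2.
For λ=-4: eigenvector (1,0,-2).
For λ=2: eigenvector (0,1,0).
For λ=-2: eigenvector (0,0,1).
General solution: K_1e^(-4t)(1,0,-2) + K_2e^(2t)(0,1,0) + K_3e^(-2t)(0,0,1).

u(t) = K_1e^(-4t), v(t) = K_2e^(2t), w(t) = -2K_1e^(-4t) + K_3e^(-2t)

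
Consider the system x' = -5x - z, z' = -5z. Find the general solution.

Coefficient matrix A = [[-5, -1], [0, -5]].
Characteristic polynomial det(A - λI) = λ^2 + 10λ + 25 = 0.
Single eigenvalue λ = -5 with algebraic multiplicity 2.
Eigenvector v = (-1,0); generalized eigenvector w with (A-λI)w=v is (-2,1).
General solution: e^(-5t)[K_1·v + K_2·(t·v + w)].

x(t) = -K_1e^(-5t) - K_2te^(-5t) - 2K_2e^(-5t), z(t) = K_2e^(-5t)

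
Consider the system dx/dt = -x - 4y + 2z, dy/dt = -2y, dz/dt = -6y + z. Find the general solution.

Coefficient matrix A = [[-1, -4, 2], [0, -2, 0], [0, -6, 1]].
det(A - λI) = 0 gives eigenvalues λ = -2, -1, 1.
For λ=-2: eigenvector (0,1,2).
For λ=-1: eigenvector (1,0,0).
For λ=1: eigenvector (1,0,1).
General solution: c_1e^(-2t)(0,1,2) + c_2e^(-t)(1,0,0) + c_3e^(t)(1,0,1).

x(t) = c_2e^(-t) + c_3e^(t), y(t) = c_1e^(-2t), z(t) = 2c_1e^(-2t) + c_3e^(t)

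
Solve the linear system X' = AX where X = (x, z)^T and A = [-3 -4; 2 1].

Coefficient matrix A = [[-3, -4], [2, 1]].
Characteristic polynomial det(A - λI) = λ^2 + 2λ + 5 = 0.
Eigenvalues λ = -1 ± 2i (complex conjugate pair).
For λ=-1+2i: an eigenvector is (-1,1) - i(-1,0) = (-1 + i, 1).
A real fundamental pair from Re and Im of e^((-1+2i)t)v: X_1 = e^(-t)(cos(2t)·(-1,1) + sin(2t)·(-1,0)), X_2 = e^(-t)(sin(2t)·(-1,1) - cos(2t)·(-1,0)).
General solution: c_1X_1 + c_2X_2.

x(t) = -c_1e^(-t)sin(2t) - c_1e^(-t)cos(2t) - c_2e^(-t)sin(2t) + c_2e^(-t)cos(2t), z(t) = c_1e^(-t)cos(2t) + c_2e^(-t)sin(2t)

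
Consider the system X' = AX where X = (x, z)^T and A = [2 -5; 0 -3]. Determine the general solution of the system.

Coefficient matrix A = [[2, -5], [0, -3]].
Characteristic polynomial det(A - λI) = λ^2 + λ - 6 = 0.
Eigenvalues λ = 2, -3.
For λ=2: (A-λI) row 1 is [0, -5], so an eigenvector is (-1, 0).
For λ=-3: (A-λI) row 1 is [5, -5], so an eigenvector is (1, 1).
General solution: c_1e^(2t)(-1,0) + c_2e^(-3t)(1,1).

x(t) = -c_1e^(2t) + c_2e^(-3t), z(t) = c_2e^(-3t)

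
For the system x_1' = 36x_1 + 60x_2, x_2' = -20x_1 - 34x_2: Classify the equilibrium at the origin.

A = [[36,60],[-20,-34]]; det(A-λI) = λ^2 - 2λ - 24.
λ = 6, -4: opposite signs.

saddle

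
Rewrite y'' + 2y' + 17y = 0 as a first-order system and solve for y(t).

y(t) = c_1e^(-t)cos(4t) + c_2e^(-t)sin(4t)

Let x_1 = y, x_2 = y'. Then x_1' = x_2 and x_2' = -17x_1 - 2x_2.
A = [[0,1],[-17,-2]]; det(A-λI) = λ^2 + 2λ + 17.
Eigenvalues λ = -1 ± 4i.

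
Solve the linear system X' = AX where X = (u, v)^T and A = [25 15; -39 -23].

u(t) = 2C_1e^(t)sin(3t) - C_1e^(t)cos(3t) - C_2e^(t)sin(3t) - 2C_2e^(t)cos(3t), v(t) = -3C_1e^(t)sin(3t) + 2C_1e^(t)cos(3t) + 2C_2e^(t)sin(3t) + 3C_2e^(t)cos(3t)

Coefficient matrix A = [[25, 15], [-39, -23]].
Characteristic polynomial det(A - λI) = λ^2 - 2λ + 10 = 0.
Eigenvalues λ = 1 ± 3i (complex conjugate pair).
For λ=1+3i: an eigenvector is (-1,2) - i(2,-3) = (-1 - 2i, 2 + 3i).
A real fundamental pair from Re and Im of e^((1+3i)t)v: X_1 = e^(t)(cos(3t)·(-1,2) + sin(3t)·(2,-3)), X_2 = e^(t)(sin(3t)·(-1,2) - cos(3t)·(2,-3)).
General solution: C_1X_1 + C_2X_2.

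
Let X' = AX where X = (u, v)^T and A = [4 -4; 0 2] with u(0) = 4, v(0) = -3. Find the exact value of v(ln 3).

-27

A = [[4,-4],[0,2]]; eigenvalues λ = 4, 2.
Eigenvectors: (-1,0) for λ=4, (-2,-1) for λ=2.
From the initial condition, c_1 = -10, c_2 = 3.
v(ln 3) = (-10)(3^4)(0) + (3)(3^2)(-1) = -27.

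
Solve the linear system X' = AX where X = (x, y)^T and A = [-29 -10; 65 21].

Coefficient matrix A = [[-29, -10], [65, 21]].
Characteristic polynomial det(A - λI) = λ^2 + 8λ + 41 = 0.
Eigenvalues λ = -4 ± 5i (complex conjugate pair).
For λ=-4+5i: an eigenvector is (-1,2) - i(1,-3) = (-1 - i, 2 + 3i).
A real fundamental pair from Re and Im of e^((-4+5i)t)v: X_1 = e^(-4t)(cos(5t)·(-1,2) + sin(5t)·(1,-3)), X_2 = e^(-4t)(sin(5t)·(-1,2) - cos(5t)·(1,-3)).
General solution: c_1X_1 + c_2X_2.

x(t) = c_1e^(-4t)sin(5t) - c_1e^(-4t)cos(5t) - c_2e^(-4t)sin(5t) - c_2e^(-4t)cos(5t), y(t) = -3c_1e^(-4t)sin(5t) + 2c_1e^(-4t)cos(5t) + 2c_2e^(-4t)sin(5t) + 3c_2e^(-4t)cos(5t)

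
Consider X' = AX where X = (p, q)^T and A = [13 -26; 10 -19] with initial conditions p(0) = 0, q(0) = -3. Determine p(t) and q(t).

p(t) = 39e^(-3t)sin(2t), q(t) = 24e^(-3t)sin(2t) - 3e^(-3t)cos(2t)

Coefficient matrix A = [[13, -26], [10, -19]].
Characteristic polynomial det(A - λI) = λ^2 + 6λ + 13 = 0.
Eigenvalues λ = -3 ± 2i (complex conjugate pair).
For λ=-3+2i: an eigenvector is (-2,-1) - i(-3,-2) = (-2 + 3i, -1 + 2i).
A real fundamental pair from Re and Im of e^((-3+2i)t)v: X_1 = e^(-3t)(cos(2t)·(-2,-1) + sin(2t)·(-3,-2)), X_2 = e^(-3t)(sin(2t)·(-2,-1) - cos(2t)·(-3,-2)).
General solution: C_1X_1 + C_2X_2.
Applying p(0)=0, q(0)=-3 gives C_1=-9, C_2=-6.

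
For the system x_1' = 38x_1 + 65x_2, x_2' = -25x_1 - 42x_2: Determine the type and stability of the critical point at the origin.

A = [[38,65],[-25,-42]]; det(A-λI) = λ^2 + 4λ + 29.
λ = -2 ± 5i: negative real part.

stable spiral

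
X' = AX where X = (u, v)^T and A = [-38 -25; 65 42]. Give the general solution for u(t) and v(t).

u(t) = -K_1e^(2t)sin(5t) + 2K_1e^(2t)cos(5t) + 2K_2e^(2t)sin(5t) + K_2e^(2t)cos(5t), v(t) = 2K_1e^(2t)sin(5t) - 3K_1e^(2t)cos(5t) - 3K_2e^(2t)sin(5t) - 2K_2e^(2t)cos(5t)

Coefficient matrix A = [[-38, -25], [65, 42]].
Characteristic polynomial det(A - λI) = λ^2 - 4λ + 29 = 0.
Eigenvalues λ = 2 ± 5i (complex conjugate pair).
For λ=2+5i: an eigenvector is (2,-3) - i(-1,2) = (2 + i, -3 - 2i).
A real fundamental pair from Re and Im of e^((2+5i)t)v: X_1 = e^(2t)(cos(5t)·(2,-3) + sin(5t)·(-1,2)), X_2 = e^(2t)(sin(5t)·(2,-3) - cos(5t)·(-1,2)).
General solution: K_1X_1 + K_2X_2.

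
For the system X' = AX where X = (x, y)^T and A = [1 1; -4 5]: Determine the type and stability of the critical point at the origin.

A = [[1,1],[-4,5]]; det(A-λI) = λ^2 - 6λ + 9.
repeated λ = 3 with a single eigenvector.

unstable improper node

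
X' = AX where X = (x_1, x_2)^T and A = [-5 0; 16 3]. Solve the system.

Coefficient matrix A = [[-5, 0], [16, 3]].
Characteristic polynomial det(A - λI) = λ^2 + 2λ - 15 = 0.
Eigenvalues λ = 3, -5.
For λ=3: (A-λI) row 1 is [-8, 0], so an eigenvector is (0, -1).
For λ=-5: (A-λI) row 2 is [16, 8], so an eigenvector is (1, -2).
General solution: K_1e^(3t)(0,-1) + K_2e^(-5t)(1,-2).

x_1(t) = K_2e^(-5t), x_2(t) = -K_1e^(3t) - 2K_2e^(-5t)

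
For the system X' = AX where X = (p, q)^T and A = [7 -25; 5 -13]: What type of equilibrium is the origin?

A = [[7,-25],[5,-13]]; det(A-λI) = λ^2 + 6λ + 34.
λ = -3 ± 5i: negative real part.

stable spiral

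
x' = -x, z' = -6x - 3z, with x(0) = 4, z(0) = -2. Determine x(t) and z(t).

x(t) = 4e^(-t), z(t) = -12e^(-t) + 10e^(-3t)

Coefficient matrix A = [[-1, 0], [-6, -3]].
Characteristic polynomial det(A - λI) = λ^2 + 4λ + 3 = 0.
Eigenvalues λ = -1, -3.
For λ=-1: (A-λI) row 2 is [-6, -2], so an eigenvector is (-1, 3).
For λ=-3: (A-λI) row 1 is [2, 0], so an eigenvector is (0, 1).
General solution: K_1e^(-t)(-1,3) + K_2e^(-3t)(0,1).
Applying x(0)=4, z(0)=-2 gives K_1=-4, K_2=10.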